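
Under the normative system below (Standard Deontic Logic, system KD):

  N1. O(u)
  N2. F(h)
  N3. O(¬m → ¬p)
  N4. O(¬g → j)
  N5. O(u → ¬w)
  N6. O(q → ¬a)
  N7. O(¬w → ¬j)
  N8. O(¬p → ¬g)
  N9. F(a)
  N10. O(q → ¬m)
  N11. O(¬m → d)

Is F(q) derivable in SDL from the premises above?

Premise 1 gives O(u).
Premise 5 is O(u → ¬w); since O(u), deontic closure gives O(¬w).
Applying K to premise 7 (O(¬w → ¬j)) and O(¬w) yields O(¬j).
Premise 4, O(¬g → j), contraposes to O(¬j → g); with O(¬j) we get O(g).
The contrapositive of premise 8 (O(¬p → ¬g)) is O(g → p), and O(g) is already established, so O(p).
Premise 3, O(¬m → ¬p), contraposes to O(p → m); with O(p) we get O(m).
Premise 10, O(q → ¬m), contraposes to O(m → ¬q); with O(m) we get O(¬q).
Premises 2, 6, 9, 11 do not contribute to this derivation.
So O(¬q) holds, i.e. F(q). The claim follows.

Yes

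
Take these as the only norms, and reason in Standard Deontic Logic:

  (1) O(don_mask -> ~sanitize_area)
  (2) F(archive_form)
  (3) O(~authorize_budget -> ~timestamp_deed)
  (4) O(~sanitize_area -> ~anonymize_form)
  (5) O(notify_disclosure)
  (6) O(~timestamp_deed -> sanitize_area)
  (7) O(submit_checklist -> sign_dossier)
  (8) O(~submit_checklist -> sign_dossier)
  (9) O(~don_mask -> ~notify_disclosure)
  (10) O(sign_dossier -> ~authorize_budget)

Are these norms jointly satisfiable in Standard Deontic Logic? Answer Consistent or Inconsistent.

Inconsistent

Premises 7 and 8 cover both cases: O(submit_checklist -> sign_dossier) and O(~submit_checklist -> sign_dossier). Since submit_checklist ∨ ~submit_checklist is a tautology, O(sign_dossier) follows.
From O(sign_dossier) and premise 10, O(sign_dossier -> ~authorize_budget), we obtain O(~authorize_budget).
With premise 3, O(~authorize_budget -> ~timestamp_deed), the K-axiom yields O(~timestamp_deed).
With premise 6, O(~timestamp_deed -> sanitize_area), the K-axiom yields O(sanitize_area).
The contrapositive of premise 1 (O(don_mask -> ~sanitize_area)) is O(sanitize_area -> ~don_mask), and O(sanitize_area) is already established, so O(~don_mask).
Premise 9 is O(~don_mask -> ~notify_disclosure); since O(~don_mask), deontic closure gives O(~notify_disclosure).
But premise 5 directly asserts O(notify_disclosure).
We now have both O(~notify_disclosure) and O(notify_disclosure) — notify_disclosure is simultaneously obligatory and forbidden, violating the D-axiom.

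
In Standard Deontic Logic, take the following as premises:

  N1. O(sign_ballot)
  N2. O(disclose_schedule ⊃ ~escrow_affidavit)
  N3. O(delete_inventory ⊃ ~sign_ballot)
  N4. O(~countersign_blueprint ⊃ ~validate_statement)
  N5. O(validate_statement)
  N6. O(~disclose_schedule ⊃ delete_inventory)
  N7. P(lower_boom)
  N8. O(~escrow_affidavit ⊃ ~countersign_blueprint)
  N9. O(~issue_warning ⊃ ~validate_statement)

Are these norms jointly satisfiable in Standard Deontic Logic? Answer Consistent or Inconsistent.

Inconsistent

Premise 1 gives O(sign_ballot).
Premise 3, O(delete_inventory ⊃ ~sign_ballot), contraposes to O(sign_ballot ⊃ ~delete_inventory); with O(sign_ballot) we get O(~delete_inventory).
Premise 6, O(~disclose_schedule ⊃ delete_inventory), contraposes to O(~delete_inventory ⊃ disclose_schedule); with O(~delete_inventory) we get O(disclose_schedule).
Applying K to premise 2 (O(disclose_schedule ⊃ ~escrow_affidavit)) and O(disclose_schedule) yields O(~escrow_affidavit).
From O(~escrow_affidavit) and premise 8, O(~escrow_affidavit ⊃ ~countersign_blueprint), we obtain O(~countersign_blueprint).
Applying K to premise 4 (O(~countersign_blueprint ⊃ ~validate_statement)) and O(~countersign_blueprint) yields O(~validate_statement).
But premise 5 directly asserts O(validate_statement).
We now have both O(~validate_statement) and O(validate_statement) — validate_statement is simultaneously obligatory and forbidden, violating the D-axiom.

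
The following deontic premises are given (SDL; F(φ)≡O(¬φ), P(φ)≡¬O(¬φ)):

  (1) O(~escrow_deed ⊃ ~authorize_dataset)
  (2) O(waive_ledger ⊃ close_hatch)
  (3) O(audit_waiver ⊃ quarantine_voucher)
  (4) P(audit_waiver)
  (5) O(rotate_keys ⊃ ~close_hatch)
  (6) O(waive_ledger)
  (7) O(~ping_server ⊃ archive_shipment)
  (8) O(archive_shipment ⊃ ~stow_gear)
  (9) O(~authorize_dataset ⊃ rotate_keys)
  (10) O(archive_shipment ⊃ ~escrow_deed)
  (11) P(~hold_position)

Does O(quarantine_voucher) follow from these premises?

No

Premise 3 is O(audit_waiver ⊃ quarantine_voucher), but O(audit_waiver) is not derivable from the premises (the permission P(audit_waiver) asserts only ~O(~audit_waiver), not O(audit_waiver)), so it does not yield O(quarantine_voucher).
No other premise forces O(quarantine_voucher). An ideal world satisfying every premise can still have quarantine_voucher false, so O(quarantine_voucher) is not derivable.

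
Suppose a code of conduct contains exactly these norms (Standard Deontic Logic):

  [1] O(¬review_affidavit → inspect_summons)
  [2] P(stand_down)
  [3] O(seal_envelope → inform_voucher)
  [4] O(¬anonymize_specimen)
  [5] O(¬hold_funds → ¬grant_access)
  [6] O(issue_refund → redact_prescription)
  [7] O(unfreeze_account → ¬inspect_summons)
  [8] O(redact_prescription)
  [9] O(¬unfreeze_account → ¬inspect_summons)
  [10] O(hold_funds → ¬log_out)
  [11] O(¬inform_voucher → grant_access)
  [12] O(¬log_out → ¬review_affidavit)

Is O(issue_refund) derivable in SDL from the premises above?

Premise 6 is O(issue_refund → redact_prescription); even if O(redact_prescription) held, inferring O(issue_refund) would be affirming the consequent — invalid.
No other premise forces O(issue_refund). An ideal world satisfying every premise can still have issue_refund false, so O(issue_refund) is not derivable.

No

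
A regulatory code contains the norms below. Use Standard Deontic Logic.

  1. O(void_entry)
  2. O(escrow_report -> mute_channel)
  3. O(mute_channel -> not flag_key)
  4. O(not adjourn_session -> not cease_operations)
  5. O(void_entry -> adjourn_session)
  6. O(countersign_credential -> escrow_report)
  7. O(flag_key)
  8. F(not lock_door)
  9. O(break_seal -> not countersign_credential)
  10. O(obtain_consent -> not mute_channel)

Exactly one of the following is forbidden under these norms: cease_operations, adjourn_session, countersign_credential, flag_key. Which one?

Premise 7 gives O(flag_key).
Premise 3, O(mute_channel -> not flag_key), contraposes to O(flag_key -> not mute_channel); with O(flag_key) we get O(not mute_channel).
The contrapositive of premise 2 (O(escrow_report -> mute_channel)) is O(not mute_channel -> not escrow_report), and O(not mute_channel) is already established, so O(not escrow_report).
Premise 6, O(countersign_credential -> escrow_report), contraposes to O(not escrow_report -> not countersign_credential); with O(not escrow_report) we get O(not countersign_credential).
So O(not countersign_credential) holds, i.e. countersign_credential is forbidden. None of the other listed options is forbidden under the premises.

countersign_credential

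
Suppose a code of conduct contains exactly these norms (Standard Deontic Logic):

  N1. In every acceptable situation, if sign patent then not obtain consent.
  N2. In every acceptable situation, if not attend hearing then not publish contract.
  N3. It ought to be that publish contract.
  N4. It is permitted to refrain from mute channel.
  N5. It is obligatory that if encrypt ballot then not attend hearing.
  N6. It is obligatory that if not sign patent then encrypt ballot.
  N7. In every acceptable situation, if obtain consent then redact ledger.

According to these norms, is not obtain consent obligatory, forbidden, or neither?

Premise 3 states O(publish_contract) outright.
Premise 2, O(¬attend_hearing → ¬publish_contract), contraposes to O(publish_contract → attend_hearing); with O(publish_contract) we get O(attend_hearing).
Premise 5, O(encrypt_ballot → ¬attend_hearing), contraposes to O(attend_hearing → ¬encrypt_ballot); with O(attend_hearing) we get O(¬encrypt_ballot).
Premise 6 is O(¬sign_patent → encrypt_ballot); contrapositively O(¬encrypt_ballot → sign_patent). Since O(¬encrypt_ballot) holds, K gives O(sign_patent).
Premise 1 is O(sign_patent → ¬obtain_consent); since O(sign_patent), deontic closure gives O(¬obtain_consent).
Premises 4, 7 do not contribute to this derivation.
Hence ¬obtain_consent is obligatory.

Obligatory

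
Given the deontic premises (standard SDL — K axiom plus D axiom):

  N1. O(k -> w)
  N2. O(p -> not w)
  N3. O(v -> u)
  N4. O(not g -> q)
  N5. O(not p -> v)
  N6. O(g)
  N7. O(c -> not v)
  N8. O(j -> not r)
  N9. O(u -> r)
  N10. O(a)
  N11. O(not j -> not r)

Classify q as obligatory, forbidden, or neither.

Neither

Premise 4 is O(not g -> q), but O(not g) is not derivable from the premises, so it does not yield O(q).
No premise or chain of K-axiom applications forces O(q), and none forces O(not q). So q is neither obligatory nor forbidden under these norms.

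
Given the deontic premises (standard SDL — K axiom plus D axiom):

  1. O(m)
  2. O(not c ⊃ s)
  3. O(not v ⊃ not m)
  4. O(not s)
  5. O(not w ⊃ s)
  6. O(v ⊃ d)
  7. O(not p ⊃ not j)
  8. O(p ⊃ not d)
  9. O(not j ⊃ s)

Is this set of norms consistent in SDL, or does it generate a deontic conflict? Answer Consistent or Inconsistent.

From premise 1 we have O(m).
Premise 3, O(not v ⊃ not m), contraposes to O(m ⊃ v); with O(m) we get O(v).
With premise 6, O(v ⊃ d), the K-axiom yields O(d).
The contrapositive of premise 8 (O(p ⊃ not d)) is O(d ⊃ not p), and O(d) is already established, so O(not p).
With premise 7, O(not p ⊃ not j), the K-axiom yields O(not j).
From O(not j) and premise 9, O(not j ⊃ s), we obtain O(s).
Yet premise 4 states O(not s).
We now have both O(s) and O(not s) — s is simultaneously obligatory and forbidden, violating the D-axiom.

Inconsistent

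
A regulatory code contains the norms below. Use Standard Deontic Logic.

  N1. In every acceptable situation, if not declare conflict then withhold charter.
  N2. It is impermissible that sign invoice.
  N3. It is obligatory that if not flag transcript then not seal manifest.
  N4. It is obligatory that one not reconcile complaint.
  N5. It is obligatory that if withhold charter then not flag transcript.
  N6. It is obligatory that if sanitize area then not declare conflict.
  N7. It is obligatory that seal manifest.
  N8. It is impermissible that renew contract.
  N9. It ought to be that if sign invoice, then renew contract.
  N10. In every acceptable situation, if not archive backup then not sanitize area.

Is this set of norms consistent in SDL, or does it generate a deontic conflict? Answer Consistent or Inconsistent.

Consistent

Premise 9 is O(sign_invoice → renew_contract), but O(sign_invoice) is not derivable from the premises, so it does not yield O(renew_contract).
So O(renew_contract) is not derivable, and the apparent clash with O(¬renew_contract) does not arise.
A world satisfying every obligation exists (e.g. archive_backup=false, declare_conflict=true, flag_transcript=true, reconcile_complaint=false, renew_contract=false, sanitize_area=false, seal_manifest=true, sign_invoice=false, withhold_charter=false); no atom is both obligatory and forbidden, so the set is consistent.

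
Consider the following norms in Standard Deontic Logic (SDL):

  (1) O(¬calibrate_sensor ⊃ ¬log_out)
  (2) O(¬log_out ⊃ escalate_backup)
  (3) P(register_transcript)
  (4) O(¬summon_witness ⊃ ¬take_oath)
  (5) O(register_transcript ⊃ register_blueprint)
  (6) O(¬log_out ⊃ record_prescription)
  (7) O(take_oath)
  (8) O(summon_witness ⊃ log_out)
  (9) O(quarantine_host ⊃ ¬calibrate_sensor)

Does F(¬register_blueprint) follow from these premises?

Premise 5 is O(register_transcript ⊃ register_blueprint), but O(register_transcript) is not derivable from the premises (the permission P(register_transcript) asserts only ¬O(¬register_transcript), not O(register_transcript)), so it does not yield O(register_blueprint).
No other premise forces O(register_blueprint). An ideal world satisfying every premise can still have ¬register_blueprint true, so F(¬register_blueprint) is not derivable.

No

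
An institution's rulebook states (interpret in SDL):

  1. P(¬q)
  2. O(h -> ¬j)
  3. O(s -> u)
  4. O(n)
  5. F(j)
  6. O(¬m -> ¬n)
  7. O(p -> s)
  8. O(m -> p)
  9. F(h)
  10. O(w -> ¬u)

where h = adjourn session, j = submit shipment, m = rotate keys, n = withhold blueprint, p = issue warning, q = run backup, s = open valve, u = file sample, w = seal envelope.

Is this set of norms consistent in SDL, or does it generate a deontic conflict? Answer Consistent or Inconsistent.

Consistent

Premise 2 is O(h -> ¬j); even if O(¬j) held, inferring O(h) would be affirming the consequent — invalid.
So O(h) is not derivable, and the apparent clash with O(¬h) does not arise.
A world satisfying every obligation exists (e.g. h=false, j=false, m=true, n=true, p=true, q=false, s=true, u=true, w=false); no atom is both obligatory and forbidden, so the set is consistent.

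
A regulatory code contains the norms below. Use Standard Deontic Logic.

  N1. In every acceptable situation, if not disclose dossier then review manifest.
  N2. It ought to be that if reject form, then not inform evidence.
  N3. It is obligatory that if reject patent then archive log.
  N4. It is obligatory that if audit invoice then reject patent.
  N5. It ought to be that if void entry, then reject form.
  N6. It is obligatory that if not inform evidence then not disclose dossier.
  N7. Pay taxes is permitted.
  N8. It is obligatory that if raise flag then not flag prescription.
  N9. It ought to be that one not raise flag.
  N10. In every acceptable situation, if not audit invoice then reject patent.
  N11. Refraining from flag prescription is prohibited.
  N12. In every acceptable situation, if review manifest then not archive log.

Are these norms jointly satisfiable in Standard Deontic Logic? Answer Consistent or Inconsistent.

Consistent

Premise 8 is O(raise_flag → ¬flag_prescription), but O(raise_flag) is not derivable from the premises, so it does not yield O(¬flag_prescription).
So O(¬flag_prescription) is not derivable, and the apparent clash with O(flag_prescription) does not arise.
A world satisfying every obligation exists (e.g. archive_log=true, audit_invoice=false, disclose_dossier=true, flag_prescription=true, inform_evidence=true, pay_taxes=false, raise_flag=false, reject_form=false, reject_patent=true, review_manifest=false, void_entry=false); no atom is both obligatory and forbidden, so the set is consistent.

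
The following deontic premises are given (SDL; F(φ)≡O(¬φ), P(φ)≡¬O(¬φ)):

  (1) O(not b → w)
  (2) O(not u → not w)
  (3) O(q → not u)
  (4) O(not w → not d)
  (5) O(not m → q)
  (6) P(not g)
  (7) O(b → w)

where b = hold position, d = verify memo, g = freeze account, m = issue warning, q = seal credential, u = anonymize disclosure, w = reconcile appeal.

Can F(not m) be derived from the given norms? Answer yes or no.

Yes

Premises 7 and 1 cover both cases: O(b → w) and O(not b → w). Since b ∨ not b is a tautology, O(w) follows.
The contrapositive of premise 2 (O(not u → not w)) is O(w → u), and O(w) is already established, so O(u).
The contrapositive of premise 3 (O(q → not u)) is O(u → not q), and O(u) is already established, so O(not q).
Premise 5 is O(not m → q); contrapositively O(not q → m). Since O(not q) holds, K gives O(m).
Premises 4, 6 do not contribute to this derivation.
So O(m) holds, i.e. F(not m). The claim follows.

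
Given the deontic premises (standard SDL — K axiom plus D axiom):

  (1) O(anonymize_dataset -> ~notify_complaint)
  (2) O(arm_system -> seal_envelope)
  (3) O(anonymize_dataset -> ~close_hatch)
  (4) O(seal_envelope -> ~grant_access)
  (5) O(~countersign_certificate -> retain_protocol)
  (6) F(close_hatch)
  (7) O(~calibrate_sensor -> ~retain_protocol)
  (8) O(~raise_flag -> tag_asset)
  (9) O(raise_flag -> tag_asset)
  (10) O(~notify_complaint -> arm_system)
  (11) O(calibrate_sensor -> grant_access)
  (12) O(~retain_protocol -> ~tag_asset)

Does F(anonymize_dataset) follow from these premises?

Premises 8 and 9 are O(~raise_flag -> tag_asset) and O(raise_flag -> tag_asset); every ideal world satisfies ~raise_flag or raise_flag, so in either case tag_asset holds — hence O(tag_asset).
The contrapositive of premise 12 (O(~retain_protocol -> ~tag_asset)) is O(tag_asset -> retain_protocol), and O(tag_asset) is already established, so O(retain_protocol).
Premise 7 is O(~calibrate_sensor -> ~retain_protocol); contrapositively O(retain_protocol -> calibrate_sensor). Since O(retain_protocol) holds, K gives O(calibrate_sensor).
From O(calibrate_sensor) and premise 11, O(calibrate_sensor -> grant_access), we obtain O(grant_access).
The contrapositive of premise 4 (O(seal_envelope -> ~grant_access)) is O(grant_access -> ~seal_envelope), and O(grant_access) is already established, so O(~seal_envelope).
Premise 2 is O(arm_system -> seal_envelope); contrapositively O(~seal_envelope -> ~arm_system). Since O(~seal_envelope) holds, K gives O(~arm_system).
Premise 10, O(~notify_complaint -> arm_system), contraposes to O(~arm_system -> notify_complaint); with O(~arm_system) we get O(notify_complaint).
The contrapositive of premise 1 (O(anonymize_dataset -> ~notify_complaint)) is O(notify_complaint -> ~anonymize_dataset), and O(notify_complaint) is already established, so O(~anonymize_dataset).
Premises 3, 5, 6 do not contribute to this derivation.
So O(~anonymize_dataset) holds, i.e. F(anonymize_dataset). The claim follows.

Yes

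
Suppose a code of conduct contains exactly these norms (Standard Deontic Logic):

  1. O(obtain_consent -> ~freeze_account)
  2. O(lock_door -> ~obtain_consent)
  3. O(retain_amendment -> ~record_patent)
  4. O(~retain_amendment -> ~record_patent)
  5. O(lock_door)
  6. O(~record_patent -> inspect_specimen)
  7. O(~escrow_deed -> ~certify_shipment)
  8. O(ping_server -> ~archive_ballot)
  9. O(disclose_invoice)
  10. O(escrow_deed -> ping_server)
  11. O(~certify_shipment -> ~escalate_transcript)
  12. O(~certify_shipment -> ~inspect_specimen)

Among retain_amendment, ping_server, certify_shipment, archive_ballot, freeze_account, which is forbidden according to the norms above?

archive_ballot

Premises 3 and 4 are O(retain_amendment -> ~record_patent) and O(~retain_amendment -> ~record_patent); every ideal world satisfies retain_amendment or ~retain_amendment, so in either case ~record_patent holds — hence O(~record_patent).
From O(~record_patent) and premise 6, O(~record_patent -> inspect_specimen), we obtain O(inspect_specimen).
The contrapositive of premise 12 (O(~certify_shipment -> ~inspect_specimen)) is O(inspect_specimen -> certify_shipment), and O(inspect_specimen) is already established, so O(certify_shipment).
Premise 7 is O(~escrow_deed -> ~certify_shipment); contrapositively O(certify_shipment -> escrow_deed). Since O(certify_shipment) holds, K gives O(escrow_deed).
Premise 10 is O(escrow_deed -> ping_server); since O(escrow_deed), deontic closure gives O(ping_server).
From O(ping_server) and premise 8, O(ping_server -> ~archive_ballot), we obtain O(~archive_ballot).
So O(~archive_ballot) holds, i.e. archive_ballot is forbidden. None of the other listed options is forbidden under the premises.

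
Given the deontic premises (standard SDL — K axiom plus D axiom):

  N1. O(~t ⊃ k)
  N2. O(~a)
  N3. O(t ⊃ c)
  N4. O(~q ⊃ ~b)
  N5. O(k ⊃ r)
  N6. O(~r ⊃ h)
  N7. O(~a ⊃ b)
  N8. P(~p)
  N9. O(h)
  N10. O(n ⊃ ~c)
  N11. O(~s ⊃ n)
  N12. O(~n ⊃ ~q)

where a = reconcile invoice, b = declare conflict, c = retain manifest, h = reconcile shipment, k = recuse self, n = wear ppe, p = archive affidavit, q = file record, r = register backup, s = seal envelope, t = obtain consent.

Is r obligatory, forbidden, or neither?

Premise 2 gives O(~a).
Premise 7 is O(~a ⊃ b); since O(~a), deontic closure gives O(b).
Premise 4 is O(~q ⊃ ~b); contrapositively O(b ⊃ q). Since O(b) holds, K gives O(q).
The contrapositive of premise 12 (O(~n ⊃ ~q)) is O(q ⊃ n), and O(q) is already established, so O(n).
Premise 10 is O(n ⊃ ~c); since O(n), deontic closure gives O(~c).
Premise 3, O(t ⊃ c), contraposes to O(~c ⊃ ~t); with O(~c) we get O(~t).
With premise 1, O(~t ⊃ k), the K-axiom yields O(k).
Premise 5 is O(k ⊃ r); since O(k), deontic closure gives O(r).
Premises 6, 8, 9, 11 do not contribute to this derivation.
Hence r is obligatory.

Obligatory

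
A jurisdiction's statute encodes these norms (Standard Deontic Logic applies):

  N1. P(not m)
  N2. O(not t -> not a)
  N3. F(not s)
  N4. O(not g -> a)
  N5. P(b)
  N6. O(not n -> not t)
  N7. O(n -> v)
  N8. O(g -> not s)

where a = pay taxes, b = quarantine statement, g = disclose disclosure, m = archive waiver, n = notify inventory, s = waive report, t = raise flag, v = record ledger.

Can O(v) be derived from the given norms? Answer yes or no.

Yes

Premise 3 is F(not s), i.e. O(s).
Premise 8, O(g -> not s), contraposes to O(s -> not g); with O(s) we get O(not g).
Premise 4 is O(not g -> a); since O(not g), deontic closure gives O(a).
Premise 2 is O(not t -> not a); contrapositively O(a -> t). Since O(a) holds, K gives O(t).
Premise 6, O(not n -> not t), contraposes to O(t -> n); with O(t) we get O(n).
Premise 7 is O(n -> v); since O(n), deontic closure gives O(v).
Premises 1, 5 do not contribute to this derivation.
So O(v) follows.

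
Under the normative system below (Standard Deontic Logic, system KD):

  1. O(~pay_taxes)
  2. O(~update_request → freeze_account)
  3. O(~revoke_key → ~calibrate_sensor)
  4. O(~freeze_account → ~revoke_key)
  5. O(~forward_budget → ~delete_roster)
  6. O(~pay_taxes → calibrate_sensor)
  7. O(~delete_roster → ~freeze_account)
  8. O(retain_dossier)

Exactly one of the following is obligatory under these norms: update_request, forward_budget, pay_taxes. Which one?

forward_budget

Premise 1 states O(~pay_taxes) outright.
Premise 6 is O(~pay_taxes → calibrate_sensor); since O(~pay_taxes), deontic closure gives O(calibrate_sensor).
The contrapositive of premise 3 (O(~revoke_key → ~calibrate_sensor)) is O(calibrate_sensor → revoke_key), and O(calibrate_sensor) is already established, so O(revoke_key).
Premise 4 is O(~freeze_account → ~revoke_key); contrapositively O(revoke_key → freeze_account). Since O(revoke_key) holds, K gives O(freeze_account).
Premise 7, O(~delete_roster → ~freeze_account), contraposes to O(freeze_account → delete_roster); with O(freeze_account) we get O(delete_roster).
Premise 5 is O(~forward_budget → ~delete_roster); contrapositively O(delete_roster → forward_budget). Since O(delete_roster) holds, K gives O(forward_budget).
So O(forward_budget) holds — forward_budget is obligatory. None of the other listed options is made obligatory by any chain of premises.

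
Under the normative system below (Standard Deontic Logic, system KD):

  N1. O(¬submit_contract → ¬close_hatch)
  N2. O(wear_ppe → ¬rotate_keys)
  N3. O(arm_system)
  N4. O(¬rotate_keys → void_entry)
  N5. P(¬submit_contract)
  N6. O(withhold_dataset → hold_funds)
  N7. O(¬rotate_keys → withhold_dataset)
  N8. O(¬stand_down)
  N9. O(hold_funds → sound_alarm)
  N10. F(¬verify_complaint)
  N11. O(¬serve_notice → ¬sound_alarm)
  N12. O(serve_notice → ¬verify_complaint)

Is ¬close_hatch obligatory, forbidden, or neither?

Neither

Premise 1 is O(¬submit_contract → ¬close_hatch), but O(¬submit_contract) is not derivable from the premises (the permission P(¬submit_contract) asserts only ¬O(submit_contract), not O(¬submit_contract)), so it does not yield O(¬close_hatch).
No premise or chain of K-axiom applications forces O(¬close_hatch), and none forces O(close_hatch). So ¬close_hatch is neither obligatory nor forbidden under these norms.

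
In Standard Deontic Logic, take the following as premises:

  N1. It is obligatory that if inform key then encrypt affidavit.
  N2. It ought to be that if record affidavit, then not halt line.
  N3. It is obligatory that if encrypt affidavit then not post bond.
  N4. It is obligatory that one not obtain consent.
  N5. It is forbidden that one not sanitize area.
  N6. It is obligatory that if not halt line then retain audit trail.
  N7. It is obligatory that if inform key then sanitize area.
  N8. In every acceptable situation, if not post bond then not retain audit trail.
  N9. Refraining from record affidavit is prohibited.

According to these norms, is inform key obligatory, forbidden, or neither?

Premise 9, F(¬record_affidavit), is equivalent to O(record_affidavit).
Premise 2 is O(record_affidavit → ¬halt_line); since O(record_affidavit), deontic closure gives O(¬halt_line).
Applying K to premise 6 (O(¬halt_line → retain_audit_trail)) and O(¬halt_line) yields O(retain_audit_trail).
The contrapositive of premise 8 (O(¬post_bond → ¬retain_audit_trail)) is O(retain_audit_trail → post_bond), and O(retain_audit_trail) is already established, so O(post_bond).
Premise 3 is O(encrypt_affidavit → ¬post_bond); contrapositively O(post_bond → ¬encrypt_affidavit). Since O(post_bond) holds, K gives O(¬encrypt_affidavit).
Premise 1, O(inform_key → encrypt_affidavit), contraposes to O(¬encrypt_affidavit → ¬inform_key); with O(¬encrypt_affidavit) we get O(¬inform_key).
Premises 4, 5, 7 do not contribute to this derivation.
Thus O(¬inform_key), which is F(inform_key): inform_key is forbidden.

Forbidden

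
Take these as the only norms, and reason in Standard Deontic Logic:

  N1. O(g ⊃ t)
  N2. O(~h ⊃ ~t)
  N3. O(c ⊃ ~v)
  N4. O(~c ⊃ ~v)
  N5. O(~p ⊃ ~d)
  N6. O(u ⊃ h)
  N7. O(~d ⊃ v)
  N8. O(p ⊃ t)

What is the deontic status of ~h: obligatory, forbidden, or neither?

Premises 3 and 4 cover both cases: O(c ⊃ ~v) and O(~c ⊃ ~v). Since c ∨ ~c is a tautology, O(~v) follows.
Premise 7 is O(~d ⊃ v); contrapositively O(~v ⊃ d). Since O(~v) holds, K gives O(d).
Premise 5 is O(~p ⊃ ~d); contrapositively O(d ⊃ p). Since O(d) holds, K gives O(p).
With premise 8, O(p ⊃ t), the K-axiom yields O(t).
Premise 2 is O(~h ⊃ ~t); contrapositively O(t ⊃ h). Since O(t) holds, K gives O(h).
Premises 1, 6 do not contribute to this derivation.
Thus O(h), which is F(~h): ~h is forbidden.

Forbidden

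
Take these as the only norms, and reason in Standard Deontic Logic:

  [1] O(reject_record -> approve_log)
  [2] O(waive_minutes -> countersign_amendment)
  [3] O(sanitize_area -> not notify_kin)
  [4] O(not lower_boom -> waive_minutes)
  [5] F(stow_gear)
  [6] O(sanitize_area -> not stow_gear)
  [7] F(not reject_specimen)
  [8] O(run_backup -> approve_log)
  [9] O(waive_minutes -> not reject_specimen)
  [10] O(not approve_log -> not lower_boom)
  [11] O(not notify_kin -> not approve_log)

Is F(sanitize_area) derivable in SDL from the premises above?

Premise 7 is F(not reject_specimen), i.e. O(reject_specimen).
The contrapositive of premise 9 (O(waive_minutes -> not reject_specimen)) is O(reject_specimen -> not waive_minutes), and O(reject_specimen) is already established, so O(not waive_minutes).
Premise 4 is O(not lower_boom -> waive_minutes); contrapositively O(not waive_minutes -> lower_boom). Since O(not waive_minutes) holds, K gives O(lower_boom).
Premise 10 is O(not approve_log -> not lower_boom); contrapositively O(lower_boom -> approve_log). Since O(lower_boom) holds, K gives O(approve_log).
Premise 11, O(not notify_kin -> not approve_log), contraposes to O(approve_log -> notify_kin); with O(approve_log) we get O(notify_kin).
Premise 3 is O(sanitize_area -> not notify_kin); contrapositively O(notify_kin -> not sanitize_area). Since O(notify_kin) holds, K gives O(not sanitize_area).
Premises 1, 2, 5, 6, 8 do not contribute to this derivation.
So O(not sanitize_area) holds, i.e. F(sanitize_area). The claim follows.

Yes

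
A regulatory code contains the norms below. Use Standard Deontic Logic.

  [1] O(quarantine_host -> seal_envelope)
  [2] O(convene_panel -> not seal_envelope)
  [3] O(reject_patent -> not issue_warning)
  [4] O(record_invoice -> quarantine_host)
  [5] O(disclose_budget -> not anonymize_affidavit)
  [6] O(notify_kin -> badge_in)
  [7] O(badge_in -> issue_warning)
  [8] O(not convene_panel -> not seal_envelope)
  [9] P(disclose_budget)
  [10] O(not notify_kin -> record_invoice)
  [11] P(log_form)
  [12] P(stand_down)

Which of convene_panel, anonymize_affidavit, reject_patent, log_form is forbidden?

By case analysis on not convene_panel: premise 8 gives O(not convene_panel -> not seal_envelope) and premise 2 gives O(convene_panel -> not seal_envelope), so O(not seal_envelope) either way.
The contrapositive of premise 1 (O(quarantine_host -> seal_envelope)) is O(not seal_envelope -> not quarantine_host), and O(not seal_envelope) is already established, so O(not quarantine_host).
The contrapositive of premise 4 (O(record_invoice -> quarantine_host)) is O(not quarantine_host -> not record_invoice), and O(not quarantine_host) is already established, so O(not record_invoice).
The contrapositive of premise 10 (O(not notify_kin -> record_invoice)) is O(not record_invoice -> notify_kin), and O(not record_invoice) is already established, so O(notify_kin).
Applying K to premise 6 (O(notify_kin -> badge_in)) and O(notify_kin) yields O(badge_in).
Applying K to premise 7 (O(badge_in -> issue_warning)) and O(badge_in) yields O(issue_warning).
The contrapositive of premise 3 (O(reject_patent -> not issue_warning)) is O(issue_warning -> not reject_patent), and O(issue_warning) is already established, so O(not reject_patent).
So O(not reject_patent) holds, i.e. reject_patent is forbidden. None of the other listed options is forbidden under the premises.

reject_patent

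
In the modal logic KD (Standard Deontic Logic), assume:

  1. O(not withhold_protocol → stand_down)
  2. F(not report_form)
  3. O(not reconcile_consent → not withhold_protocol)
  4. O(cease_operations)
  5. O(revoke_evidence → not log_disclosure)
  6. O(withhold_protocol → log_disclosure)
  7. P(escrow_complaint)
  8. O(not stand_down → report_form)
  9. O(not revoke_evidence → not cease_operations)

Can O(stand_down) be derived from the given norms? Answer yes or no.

From premise 4 we have O(cease_operations).
Premise 9, O(not revoke_evidence → not cease_operations), contraposes to O(cease_operations → revoke_evidence); with O(cease_operations) we get O(revoke_evidence).
With premise 5, O(revoke_evidence → not log_disclosure), the K-axiom yields O(not log_disclosure).
Premise 6, O(withhold_protocol → log_disclosure), contraposes to O(not log_disclosure → not withhold_protocol); with O(not log_disclosure) we get O(not withhold_protocol).
Premise 1 is O(not withhold_protocol → stand_down); since O(not withhold_protocol), deontic closure gives O(stand_down).
Premises 2, 3, 7, 8 do not contribute to this derivation.
So O(stand_down) follows.

Yes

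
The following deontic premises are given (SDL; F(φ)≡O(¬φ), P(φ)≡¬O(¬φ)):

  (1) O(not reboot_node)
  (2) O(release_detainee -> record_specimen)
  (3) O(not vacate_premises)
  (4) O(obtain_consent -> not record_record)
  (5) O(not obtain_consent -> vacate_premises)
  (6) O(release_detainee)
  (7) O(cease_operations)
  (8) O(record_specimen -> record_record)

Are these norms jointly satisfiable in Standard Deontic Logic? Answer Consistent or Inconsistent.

Inconsistent

Premise 6 gives O(release_detainee).
With premise 2, O(release_detainee -> record_specimen), the K-axiom yields O(record_specimen).
Applying K to premise 8 (O(record_specimen -> record_record)) and O(record_specimen) yields O(record_record).
Premise 4, O(obtain_consent -> not record_record), contraposes to O(record_record -> not obtain_consent); with O(record_record) we get O(not obtain_consent).
With premise 5, O(not obtain_consent -> vacate_premises), the K-axiom yields O(vacate_premises).
But premise 3 directly asserts O(not vacate_premises).
We now have both O(vacate_premises) and O(not vacate_premises) — vacate_premises is simultaneously obligatory and forbidden, violating the D-axiom.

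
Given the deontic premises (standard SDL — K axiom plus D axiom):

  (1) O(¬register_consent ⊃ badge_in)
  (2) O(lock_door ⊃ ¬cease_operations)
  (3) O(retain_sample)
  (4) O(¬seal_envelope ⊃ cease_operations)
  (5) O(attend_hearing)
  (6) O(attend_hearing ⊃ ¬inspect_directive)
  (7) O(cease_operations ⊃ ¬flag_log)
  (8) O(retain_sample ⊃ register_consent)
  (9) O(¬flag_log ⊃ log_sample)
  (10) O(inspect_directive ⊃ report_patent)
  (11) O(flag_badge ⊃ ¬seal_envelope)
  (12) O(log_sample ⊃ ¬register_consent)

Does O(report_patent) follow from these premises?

No

Premise 10 is O(inspect_directive ⊃ report_patent), but O(inspect_directive) is not derivable from the premises, so it does not yield O(report_patent).
No other premise forces O(report_patent). An ideal world satisfying every premise can still have report_patent false, so O(report_patent) is not derivable.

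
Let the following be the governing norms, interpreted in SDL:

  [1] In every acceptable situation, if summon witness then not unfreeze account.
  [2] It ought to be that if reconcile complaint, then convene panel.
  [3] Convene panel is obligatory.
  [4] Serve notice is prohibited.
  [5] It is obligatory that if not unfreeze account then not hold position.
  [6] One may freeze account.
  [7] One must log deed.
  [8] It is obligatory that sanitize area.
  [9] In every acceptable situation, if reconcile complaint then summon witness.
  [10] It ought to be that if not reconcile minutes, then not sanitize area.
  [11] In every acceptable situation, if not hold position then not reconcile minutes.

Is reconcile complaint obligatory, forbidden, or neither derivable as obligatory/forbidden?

Premise 8 states O(sanitize_area) outright.
Premise 10, O(¬reconcile_minutes → ¬sanitize_area), contraposes to O(sanitize_area → reconcile_minutes); with O(sanitize_area) we get O(reconcile_minutes).
The contrapositive of premise 11 (O(¬hold_position → ¬reconcile_minutes)) is O(reconcile_minutes → hold_position), and O(reconcile_minutes) is already established, so O(hold_position).
Premise 5 is O(¬unfreeze_account → ¬hold_position); contrapositively O(hold_position → unfreeze_account). Since O(hold_position) holds, K gives O(unfreeze_account).
The contrapositive of premise 1 (O(summon_witness → ¬unfreeze_account)) is O(unfreeze_account → ¬summon_witness), and O(unfreeze_account) is already established, so O(¬summon_witness).
The contrapositive of premise 9 (O(reconcile_complaint → summon_witness)) is O(¬summon_witness → ¬reconcile_complaint), and O(¬summon_witness) is already established, so O(¬reconcile_complaint).
Premises 2, 3, 4, 6, 7 do not contribute to this derivation.
Thus O(¬reconcile_complaint), which is F(reconcile_complaint): reconcile_complaint is forbidden.

Forbidden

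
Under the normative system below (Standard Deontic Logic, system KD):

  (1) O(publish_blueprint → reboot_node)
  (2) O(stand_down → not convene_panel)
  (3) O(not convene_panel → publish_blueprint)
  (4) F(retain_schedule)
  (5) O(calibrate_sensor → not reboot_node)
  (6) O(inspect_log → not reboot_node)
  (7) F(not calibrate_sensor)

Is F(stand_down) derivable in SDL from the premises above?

Yes

F(not calibrate_sensor) at premise 7 means O(calibrate_sensor).
Premise 5 is O(calibrate_sensor → not reboot_node); since O(calibrate_sensor), deontic closure gives O(not reboot_node).
Premise 1 is O(publish_blueprint → reboot_node); contrapositively O(not reboot_node → not publish_blueprint). Since O(not reboot_node) holds, K gives O(not publish_blueprint).
Premise 3, O(not convene_panel → publish_blueprint), contraposes to O(not publish_blueprint → convene_panel); with O(not publish_blueprint) we get O(convene_panel).
Premise 2 is O(stand_down → not convene_panel); contrapositively O(convene_panel → not stand_down). Since O(convene_panel) holds, K gives O(not stand_down).
Premises 4, 6 do not contribute to this derivation.
So O(not stand_down) holds, i.e. F(stand_down). The claim follows.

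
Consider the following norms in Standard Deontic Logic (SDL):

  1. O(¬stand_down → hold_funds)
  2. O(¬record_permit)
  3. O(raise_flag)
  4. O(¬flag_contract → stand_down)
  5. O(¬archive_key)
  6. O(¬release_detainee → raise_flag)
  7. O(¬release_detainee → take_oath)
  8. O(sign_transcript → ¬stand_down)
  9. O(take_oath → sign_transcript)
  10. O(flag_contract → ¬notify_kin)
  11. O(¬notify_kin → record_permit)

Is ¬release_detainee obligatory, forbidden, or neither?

Forbidden

Premise 2 gives O(¬record_permit).
The contrapositive of premise 11 (O(¬notify_kin → record_permit)) is O(¬record_permit → notify_kin), and O(¬record_permit) is already established, so O(notify_kin).
Premise 10, O(flag_contract → ¬notify_kin), contraposes to O(notify_kin → ¬flag_contract); with O(notify_kin) we get O(¬flag_contract).
Premise 4 is O(¬flag_contract → stand_down); since O(¬flag_contract), deontic closure gives O(stand_down).
Premise 8, O(sign_transcript → ¬stand_down), contraposes to O(stand_down → ¬sign_transcript); with O(stand_down) we get O(¬sign_transcript).
Premise 9, O(take_oath → sign_transcript), contraposes to O(¬sign_transcript → ¬take_oath); with O(¬sign_transcript) we get O(¬take_oath).
Premise 7 is O(¬release_detainee → take_oath); contrapositively O(¬take_oath → release_detainee). Since O(¬take_oath) holds, K gives O(release_detainee).
Premises 1, 3, 5, 6 do not contribute to this derivation.
Thus O(release_detainee), which is F(¬release_detainee): ¬release_detainee is forbidden.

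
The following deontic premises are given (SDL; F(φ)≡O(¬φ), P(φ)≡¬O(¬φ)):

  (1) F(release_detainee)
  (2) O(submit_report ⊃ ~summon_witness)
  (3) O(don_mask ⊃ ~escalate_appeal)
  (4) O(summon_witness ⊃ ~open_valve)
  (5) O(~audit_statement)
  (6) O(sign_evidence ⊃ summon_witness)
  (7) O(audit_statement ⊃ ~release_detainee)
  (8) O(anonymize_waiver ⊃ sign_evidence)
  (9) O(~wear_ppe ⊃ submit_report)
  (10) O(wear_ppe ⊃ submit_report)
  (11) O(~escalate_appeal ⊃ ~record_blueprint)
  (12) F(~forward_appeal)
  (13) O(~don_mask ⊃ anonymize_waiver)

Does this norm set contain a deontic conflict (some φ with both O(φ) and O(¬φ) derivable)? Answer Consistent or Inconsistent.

Consistent

Premise 7 is O(audit_statement ⊃ ~release_detainee); even if O(~release_detainee) held, inferring O(audit_statement) would be affirming the consequent — invalid.
So O(audit_statement) is not derivable, and the apparent clash with O(~audit_statement) does not arise.
A world satisfying every obligation exists (e.g. anonymize_waiver=false, audit_statement=false, don_mask=true, escalate_appeal=false, forward_appeal=true, open_valve=false, record_blueprint=false, release_detainee=false, sign_evidence=false, submit_report=true, summon_witness=false, wear_ppe=false); no atom is both obligatory and forbidden, so the set is consistent.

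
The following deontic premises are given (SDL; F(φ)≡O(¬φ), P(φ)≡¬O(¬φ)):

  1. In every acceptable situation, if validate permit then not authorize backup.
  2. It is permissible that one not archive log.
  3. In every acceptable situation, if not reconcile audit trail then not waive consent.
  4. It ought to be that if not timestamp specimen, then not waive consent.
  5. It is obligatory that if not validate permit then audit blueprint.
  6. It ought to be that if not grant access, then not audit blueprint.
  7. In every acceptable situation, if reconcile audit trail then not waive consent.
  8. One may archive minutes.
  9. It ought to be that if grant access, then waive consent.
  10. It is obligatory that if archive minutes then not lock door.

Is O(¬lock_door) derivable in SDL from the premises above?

No

Premise 10 is O(archive_minutes → ¬lock_door), but O(archive_minutes) is not derivable from the premises (the permission P(archive_minutes) asserts only ¬O(¬archive_minutes), not O(archive_minutes)), so it does not yield O(¬lock_door).
No other premise forces O(¬lock_door). An ideal world satisfying every premise can still have ¬lock_door false, so O(¬lock_door) is not derivable.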